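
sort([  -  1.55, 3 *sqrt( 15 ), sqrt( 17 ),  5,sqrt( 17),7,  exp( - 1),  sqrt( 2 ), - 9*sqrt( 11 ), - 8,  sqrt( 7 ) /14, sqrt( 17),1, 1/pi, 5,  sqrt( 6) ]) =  [ - 9*sqrt(  11), - 8, - 1.55,sqrt(7) /14, 1/pi, exp( - 1), 1, sqrt( 2 ),sqrt( 6), sqrt( 17), sqrt(17), sqrt(17), 5, 5,7, 3*sqrt(15 )] 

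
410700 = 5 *82140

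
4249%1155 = 784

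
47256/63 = 750 + 2/21=750.10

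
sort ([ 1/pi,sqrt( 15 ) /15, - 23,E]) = [-23,sqrt( 15 ) /15,1/pi,E]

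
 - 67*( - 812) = 54404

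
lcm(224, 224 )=224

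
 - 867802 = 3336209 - 4204011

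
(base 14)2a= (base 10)38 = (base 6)102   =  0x26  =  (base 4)212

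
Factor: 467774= 2^1*23^1 * 10169^1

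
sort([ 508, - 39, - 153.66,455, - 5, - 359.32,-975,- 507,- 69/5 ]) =[ - 975, - 507, - 359.32,-153.66, - 39, - 69/5, - 5,455,508]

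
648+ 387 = 1035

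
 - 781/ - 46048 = 781/46048 = 0.02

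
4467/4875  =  1489/1625 = 0.92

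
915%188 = 163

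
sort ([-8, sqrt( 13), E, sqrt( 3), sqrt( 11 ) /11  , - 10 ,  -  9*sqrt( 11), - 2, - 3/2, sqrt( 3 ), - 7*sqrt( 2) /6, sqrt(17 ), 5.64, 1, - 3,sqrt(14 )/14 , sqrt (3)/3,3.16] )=[ - 9 *sqrt(11),- 10, - 8,  -  3,-2,-7*sqrt ( 2)/6, - 3/2, sqrt(14 ) /14, sqrt( 11) /11, sqrt(3)/3,1 , sqrt(3 ), sqrt( 3), E, 3.16, sqrt(13), sqrt(17 ), 5.64] 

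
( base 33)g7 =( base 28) J3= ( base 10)535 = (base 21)14A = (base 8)1027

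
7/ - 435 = -1 + 428/435 = - 0.02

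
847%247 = 106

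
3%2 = 1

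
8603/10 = 8603/10 = 860.30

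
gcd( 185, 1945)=5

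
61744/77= 61744/77 = 801.87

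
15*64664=969960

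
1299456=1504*864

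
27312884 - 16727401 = 10585483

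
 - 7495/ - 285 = 1499/57 = 26.30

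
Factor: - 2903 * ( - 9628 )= 2^2*29^1*83^1*2903^1 = 27950084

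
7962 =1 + 7961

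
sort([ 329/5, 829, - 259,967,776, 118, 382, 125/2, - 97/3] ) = [-259, - 97/3 , 125/2 , 329/5,118, 382,776, 829, 967]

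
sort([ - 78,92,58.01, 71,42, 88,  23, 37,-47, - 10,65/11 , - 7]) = [ - 78, - 47, - 10,  -  7,65/11,23, 37,42,58.01,71,  88 , 92]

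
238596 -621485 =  - 382889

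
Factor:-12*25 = - 2^2*3^1*5^2= - 300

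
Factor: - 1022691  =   - 3^1 * 340897^1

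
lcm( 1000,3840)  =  96000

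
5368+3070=8438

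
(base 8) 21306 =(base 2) 10001011000110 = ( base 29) ags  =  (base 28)b9q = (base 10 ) 8902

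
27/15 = 1+4/5 = 1.80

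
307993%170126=137867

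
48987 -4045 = 44942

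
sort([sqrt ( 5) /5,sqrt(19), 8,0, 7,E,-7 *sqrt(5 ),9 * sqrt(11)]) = [  -  7*sqrt ( 5), 0, sqrt(5)/5,E,sqrt ( 19),7,8,9 * sqrt( 11)] 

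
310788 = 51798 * 6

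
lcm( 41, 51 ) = 2091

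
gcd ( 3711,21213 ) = 3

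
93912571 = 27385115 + 66527456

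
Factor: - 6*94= - 2^2*3^1* 47^1 = - 564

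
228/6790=114/3395 =0.03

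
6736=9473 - 2737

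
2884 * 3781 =10904404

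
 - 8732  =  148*( - 59 )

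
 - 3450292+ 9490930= 6040638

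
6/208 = 3/104=0.03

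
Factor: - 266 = -2^1*7^1*19^1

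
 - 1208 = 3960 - 5168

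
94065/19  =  4950  +  15/19 = 4950.79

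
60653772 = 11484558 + 49169214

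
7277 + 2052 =9329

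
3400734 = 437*7782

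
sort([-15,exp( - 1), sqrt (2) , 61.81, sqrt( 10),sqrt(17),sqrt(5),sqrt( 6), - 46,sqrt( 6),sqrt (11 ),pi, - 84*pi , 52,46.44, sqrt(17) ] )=[ - 84*pi,-46, - 15, exp( - 1) , sqrt( 2),sqrt(5 ), sqrt( 6),sqrt(6),  pi,sqrt( 10),sqrt( 11 ),sqrt ( 17), sqrt(17),46.44, 52,61.81 ] 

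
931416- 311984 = 619432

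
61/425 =61/425   =  0.14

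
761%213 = 122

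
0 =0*555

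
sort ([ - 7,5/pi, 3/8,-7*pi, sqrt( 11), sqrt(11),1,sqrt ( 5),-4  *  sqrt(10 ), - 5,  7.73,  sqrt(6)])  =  [ - 7*pi, - 4*sqrt( 10), - 7, - 5,3/8, 1,5/pi, sqrt( 5),sqrt(6), sqrt ( 11 ), sqrt( 11),7.73 ]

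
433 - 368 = 65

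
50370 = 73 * 690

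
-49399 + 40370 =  - 9029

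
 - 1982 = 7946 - 9928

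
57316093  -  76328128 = -19012035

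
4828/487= 4828/487 = 9.91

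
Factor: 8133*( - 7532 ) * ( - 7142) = 437502893352 =2^3*3^1*7^1 * 269^1*2711^1 * 3571^1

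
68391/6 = 22797/2 = 11398.50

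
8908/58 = 4454/29 = 153.59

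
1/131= 1/131 = 0.01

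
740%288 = 164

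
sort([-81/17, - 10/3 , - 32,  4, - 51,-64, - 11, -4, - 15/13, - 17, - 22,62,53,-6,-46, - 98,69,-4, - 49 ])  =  [-98, - 64,  -  51, - 49, - 46,-32, - 22,- 17, - 11,-6, - 81/17, - 4, - 4,-10/3, - 15/13,4, 53,62,69]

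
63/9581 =63/9581  =  0.01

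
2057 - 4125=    - 2068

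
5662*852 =4824024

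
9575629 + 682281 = 10257910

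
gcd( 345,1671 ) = 3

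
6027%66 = 21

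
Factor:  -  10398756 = -2^2*3^1*167^1*5189^1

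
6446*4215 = 27169890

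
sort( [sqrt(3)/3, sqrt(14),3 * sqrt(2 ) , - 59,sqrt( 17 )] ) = [  -  59, sqrt(3) /3 , sqrt(14 ) , sqrt(17), 3*sqrt(2)]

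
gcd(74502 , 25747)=1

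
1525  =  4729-3204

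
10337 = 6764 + 3573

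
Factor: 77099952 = 2^4*3^1 * 1606249^1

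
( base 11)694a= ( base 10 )9129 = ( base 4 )2032221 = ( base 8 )21651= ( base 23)h5l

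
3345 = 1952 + 1393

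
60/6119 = 60/6119  =  0.01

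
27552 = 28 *984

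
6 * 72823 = 436938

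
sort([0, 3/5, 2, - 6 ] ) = [-6, 0  ,  3/5,2 ] 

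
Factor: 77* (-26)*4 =  -  2^3*7^1 * 11^1*13^1 = -8008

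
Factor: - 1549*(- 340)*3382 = 2^3 * 5^1*17^1*19^1*89^1*1549^1 = 1781164120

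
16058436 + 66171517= 82229953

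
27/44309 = 27/44309 = 0.00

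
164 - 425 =  -  261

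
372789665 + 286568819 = 659358484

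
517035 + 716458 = 1233493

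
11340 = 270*42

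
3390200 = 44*77050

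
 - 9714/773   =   - 9714/773 = - 12.57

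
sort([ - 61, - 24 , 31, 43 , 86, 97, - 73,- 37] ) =[-73, - 61, - 37, - 24,31,43,86, 97 ] 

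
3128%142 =4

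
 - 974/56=-18 + 17/28= -17.39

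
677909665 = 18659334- - 659250331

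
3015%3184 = 3015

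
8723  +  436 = 9159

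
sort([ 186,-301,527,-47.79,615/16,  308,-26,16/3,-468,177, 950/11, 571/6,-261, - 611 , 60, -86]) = [ - 611,  -  468, - 301 , - 261,-86, - 47.79,-26, 16/3, 615/16, 60, 950/11 , 571/6,177,186, 308, 527 ] 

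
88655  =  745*119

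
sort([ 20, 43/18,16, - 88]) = [-88, 43/18, 16 , 20]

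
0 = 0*420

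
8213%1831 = 889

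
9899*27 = 267273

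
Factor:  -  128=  - 2^7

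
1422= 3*474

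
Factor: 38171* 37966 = 1449200186  =  2^1*7^2*19^1 * 41^2*463^1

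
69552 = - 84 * (-828 )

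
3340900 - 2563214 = 777686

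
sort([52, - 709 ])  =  [ - 709,52]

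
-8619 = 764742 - 773361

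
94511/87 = 3259/3 = 1086.33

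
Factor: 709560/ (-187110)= - 292/77 = - 2^2 * 7^(-1 )*11^( - 1)*73^1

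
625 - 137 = 488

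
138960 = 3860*36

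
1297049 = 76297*17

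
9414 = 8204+1210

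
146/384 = 73/192 = 0.38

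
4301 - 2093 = 2208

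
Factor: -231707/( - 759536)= 2^(-4)* 7^1*37^( - 1)*79^1*  419^1 * 1283^(-1) 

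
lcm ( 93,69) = 2139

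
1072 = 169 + 903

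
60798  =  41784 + 19014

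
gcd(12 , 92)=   4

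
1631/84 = 19 + 5/12 = 19.42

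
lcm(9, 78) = 234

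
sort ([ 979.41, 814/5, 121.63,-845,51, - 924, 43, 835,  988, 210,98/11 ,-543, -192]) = [ - 924, - 845, - 543, - 192,98/11,43,51 , 121.63, 814/5, 210 , 835,979.41, 988 ] 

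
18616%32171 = 18616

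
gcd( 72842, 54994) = 2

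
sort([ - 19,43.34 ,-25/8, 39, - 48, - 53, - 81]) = [ - 81, - 53,-48, - 19, - 25/8, 39, 43.34] 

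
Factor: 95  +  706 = 801= 3^2* 89^1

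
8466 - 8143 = 323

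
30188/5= 30188/5 = 6037.60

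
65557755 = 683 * 95985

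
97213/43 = 97213/43 =2260.77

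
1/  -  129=  -  1 + 128/129 =-  0.01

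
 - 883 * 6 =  - 5298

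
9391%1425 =841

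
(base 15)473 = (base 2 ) 1111110000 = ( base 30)13i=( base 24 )1i0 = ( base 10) 1008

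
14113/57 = 14113/57 = 247.60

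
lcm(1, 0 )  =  0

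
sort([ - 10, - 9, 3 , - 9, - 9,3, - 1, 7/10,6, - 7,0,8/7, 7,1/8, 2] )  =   [ - 10, - 9, - 9,  -  9, - 7,- 1,0,1/8, 7/10,8/7,2, 3,3, 6,7 ]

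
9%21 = 9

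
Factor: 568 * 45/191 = 25560/191 = 2^3*3^2*5^1*71^1*191^( - 1 ) 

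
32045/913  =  32045/913= 35.10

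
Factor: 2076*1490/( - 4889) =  - 2^3*3^1*5^1*149^1 * 173^1*4889^(-1)=- 3093240/4889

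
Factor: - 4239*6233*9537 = -251983628919 = - 3^4*11^1*17^2*23^1*157^1*271^1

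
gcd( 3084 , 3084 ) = 3084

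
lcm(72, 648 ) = 648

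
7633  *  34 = 259522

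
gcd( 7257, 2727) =3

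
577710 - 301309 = 276401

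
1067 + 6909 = 7976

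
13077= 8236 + 4841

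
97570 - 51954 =45616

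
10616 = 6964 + 3652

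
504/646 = 252/323 = 0.78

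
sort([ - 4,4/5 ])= [ -4 , 4/5 ] 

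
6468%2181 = 2106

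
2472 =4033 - 1561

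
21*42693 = 896553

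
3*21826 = 65478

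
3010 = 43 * 70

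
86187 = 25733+60454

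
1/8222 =1/8222 =0.00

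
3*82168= 246504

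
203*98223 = 19939269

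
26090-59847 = - 33757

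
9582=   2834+6748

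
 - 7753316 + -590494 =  - 8343810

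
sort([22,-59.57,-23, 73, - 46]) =[ -59.57  , - 46, -23,22, 73]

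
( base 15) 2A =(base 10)40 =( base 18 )24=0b101000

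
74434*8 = 595472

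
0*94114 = 0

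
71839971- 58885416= 12954555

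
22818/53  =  430 + 28/53= 430.53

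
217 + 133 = 350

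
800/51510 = 80/5151 = 0.02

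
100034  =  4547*22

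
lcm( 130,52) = 260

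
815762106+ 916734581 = 1732496687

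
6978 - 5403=1575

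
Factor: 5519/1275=3^( - 1) * 5^( - 2)*17^( - 1)*5519^1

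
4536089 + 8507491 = 13043580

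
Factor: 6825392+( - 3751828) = 2^2*13^1 * 59107^1= 3073564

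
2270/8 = 283+3/4=283.75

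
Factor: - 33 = -3^1*11^1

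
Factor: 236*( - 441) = -104076 = - 2^2*3^2*7^2*59^1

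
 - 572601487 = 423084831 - 995686318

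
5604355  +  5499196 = 11103551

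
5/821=5/821 =0.01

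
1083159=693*1563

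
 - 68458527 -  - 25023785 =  - 43434742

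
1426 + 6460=7886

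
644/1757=92/251  =  0.37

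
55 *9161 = 503855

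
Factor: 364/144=91/36 = 2^( - 2 ) * 3^(-2 )*7^1*13^1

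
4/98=2/49 = 0.04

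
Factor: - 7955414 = -2^1  *19^1*209353^1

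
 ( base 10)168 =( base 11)143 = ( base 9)206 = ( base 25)6i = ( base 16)a8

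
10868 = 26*418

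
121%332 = 121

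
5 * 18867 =94335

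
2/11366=1/5683 = 0.00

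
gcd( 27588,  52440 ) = 228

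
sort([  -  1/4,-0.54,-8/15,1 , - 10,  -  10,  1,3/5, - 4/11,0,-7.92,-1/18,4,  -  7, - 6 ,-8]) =[ - 10,-10,-8, - 7.92 , - 7, - 6, - 0.54, - 8/15, - 4/11, - 1/4,  -  1/18,0, 3/5,1, 1,4 ] 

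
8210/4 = 4105/2 = 2052.50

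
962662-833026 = 129636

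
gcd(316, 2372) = 4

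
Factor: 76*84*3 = 19152 = 2^4*3^2*7^1 *19^1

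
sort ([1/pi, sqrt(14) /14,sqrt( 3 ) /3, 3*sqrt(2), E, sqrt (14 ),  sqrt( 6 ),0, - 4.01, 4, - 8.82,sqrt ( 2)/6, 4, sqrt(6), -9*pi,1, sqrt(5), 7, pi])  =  [  -  9*pi, - 8.82,-4.01,0,sqrt( 2)/6,sqrt( 14 )/14,1/pi,sqrt( 3 )/3, 1, sqrt ( 5), sqrt(6),  sqrt(6 ), E, pi,  sqrt(14 ), 4,4, 3*sqrt( 2), 7]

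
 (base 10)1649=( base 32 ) 1jh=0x671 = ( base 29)1rp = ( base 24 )2KH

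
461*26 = 11986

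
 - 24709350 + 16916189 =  - 7793161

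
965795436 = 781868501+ 183926935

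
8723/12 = 726 + 11/12  =  726.92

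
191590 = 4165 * 46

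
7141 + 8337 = 15478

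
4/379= 4/379 = 0.01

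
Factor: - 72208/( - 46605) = 2^4*3^( - 1)*5^ (  -  1)*13^( - 1) * 239^( - 1 )*4513^1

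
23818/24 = 992 + 5/12=992.42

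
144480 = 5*28896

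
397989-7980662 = - 7582673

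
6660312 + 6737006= 13397318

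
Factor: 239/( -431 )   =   - 239^1*431^( - 1) 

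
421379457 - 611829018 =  - 190449561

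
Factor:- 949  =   - 13^1*73^1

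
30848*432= 13326336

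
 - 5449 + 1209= -4240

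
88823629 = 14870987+73952642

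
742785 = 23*32295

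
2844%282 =24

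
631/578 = 1+53/578 = 1.09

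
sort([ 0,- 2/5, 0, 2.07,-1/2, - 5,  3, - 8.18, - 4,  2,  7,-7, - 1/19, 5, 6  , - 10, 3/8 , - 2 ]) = [-10,- 8.18, - 7, - 5, -4, - 2, - 1/2, - 2/5, - 1/19 , 0,0, 3/8, 2,2.07,  3, 5, 6, 7] 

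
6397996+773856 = 7171852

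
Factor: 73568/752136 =76/777 = 2^2*3^(- 1 )*7^(  -  1) * 19^1*37^(- 1 )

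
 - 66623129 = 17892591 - 84515720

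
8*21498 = 171984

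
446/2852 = 223/1426 = 0.16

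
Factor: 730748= 2^2 * 182687^1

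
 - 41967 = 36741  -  78708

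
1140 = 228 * 5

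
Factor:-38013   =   - 3^1*12671^1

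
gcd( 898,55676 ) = 898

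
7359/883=8 + 295/883 = 8.33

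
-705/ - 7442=705/7442 =0.09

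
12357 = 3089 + 9268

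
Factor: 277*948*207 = 2^2*3^3*23^1*79^1*277^1  =  54357372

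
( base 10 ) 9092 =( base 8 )21604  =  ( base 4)2032010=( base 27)cck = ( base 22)IH6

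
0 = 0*3248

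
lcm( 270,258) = 11610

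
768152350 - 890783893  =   - 122631543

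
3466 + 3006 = 6472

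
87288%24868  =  12684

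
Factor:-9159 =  - 3^1*43^1*71^1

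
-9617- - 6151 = -3466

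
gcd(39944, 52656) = 8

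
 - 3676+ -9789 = - 13465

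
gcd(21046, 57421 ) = 1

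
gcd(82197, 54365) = 1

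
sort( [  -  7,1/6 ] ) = [-7,1/6 ] 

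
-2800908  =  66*(-42438)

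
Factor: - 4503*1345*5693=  - 34479853755 = - 3^1*5^1*19^1*79^1*269^1*5693^1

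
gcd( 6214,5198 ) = 2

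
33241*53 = 1761773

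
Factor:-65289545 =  - 5^1*13057909^1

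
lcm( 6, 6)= 6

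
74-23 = 51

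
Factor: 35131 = 19^1 * 43^2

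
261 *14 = 3654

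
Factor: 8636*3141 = 27125676= 2^2*3^2*17^1 *127^1*349^1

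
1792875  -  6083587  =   - 4290712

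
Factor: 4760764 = 2^2*991^1 * 1201^1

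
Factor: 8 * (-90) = -720 = - 2^4 * 3^2 * 5^1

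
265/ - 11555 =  - 1 + 2258/2311 = - 0.02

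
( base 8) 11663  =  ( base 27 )6ol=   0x13b3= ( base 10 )5043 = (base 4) 1032303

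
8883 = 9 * 987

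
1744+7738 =9482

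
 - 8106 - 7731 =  -15837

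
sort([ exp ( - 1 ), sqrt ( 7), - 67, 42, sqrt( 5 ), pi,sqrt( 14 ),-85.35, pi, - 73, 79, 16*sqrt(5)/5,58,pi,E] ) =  [ - 85.35,  -  73,-67, exp( - 1), sqrt( 5),sqrt( 7 ),E,pi, pi , pi, sqrt( 14 ),16 *sqrt( 5) /5, 42, 58, 79 ] 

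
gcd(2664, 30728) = 8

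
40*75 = 3000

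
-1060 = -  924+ - 136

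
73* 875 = 63875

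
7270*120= 872400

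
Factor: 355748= 2^2*88937^1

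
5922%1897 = 231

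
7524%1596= 1140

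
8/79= 8/79 = 0.10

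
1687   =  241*7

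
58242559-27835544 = 30407015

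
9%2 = 1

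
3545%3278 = 267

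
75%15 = 0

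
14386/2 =7193= 7193.00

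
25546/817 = 25546/817 = 31.27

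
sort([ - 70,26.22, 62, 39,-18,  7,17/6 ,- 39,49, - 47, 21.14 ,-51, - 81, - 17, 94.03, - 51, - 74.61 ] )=[ - 81,  -  74.61, - 70,-51, -51, - 47, - 39, - 18, - 17, 17/6,7, 21.14, 26.22, 39, 49,62, 94.03]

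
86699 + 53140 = 139839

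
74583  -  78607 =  - 4024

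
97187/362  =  268 + 171/362= 268.47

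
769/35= 21 + 34/35 = 21.97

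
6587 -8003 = - 1416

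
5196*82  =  426072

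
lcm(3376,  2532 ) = 10128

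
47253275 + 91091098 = 138344373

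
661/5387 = 661/5387= 0.12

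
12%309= 12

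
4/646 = 2/323 = 0.01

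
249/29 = 8 + 17/29 = 8.59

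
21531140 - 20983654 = 547486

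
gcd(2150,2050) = 50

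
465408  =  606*768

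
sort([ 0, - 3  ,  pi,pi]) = [ - 3,  0,  pi, pi ]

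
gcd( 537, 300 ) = 3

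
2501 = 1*2501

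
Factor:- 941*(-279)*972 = 255187908 = 2^2*3^7*31^1*941^1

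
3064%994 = 82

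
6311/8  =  6311/8 = 788.88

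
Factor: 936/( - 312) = -3 = -3^1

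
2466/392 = 6 + 57/196 = 6.29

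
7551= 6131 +1420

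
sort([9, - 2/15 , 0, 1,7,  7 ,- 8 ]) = [  -  8, - 2/15,  0,1,7,7, 9]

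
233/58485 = 233/58485 = 0.00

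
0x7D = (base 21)5K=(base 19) 6B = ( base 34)3N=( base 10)125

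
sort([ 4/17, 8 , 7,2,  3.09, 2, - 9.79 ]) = [ - 9.79,4/17,2,2, 3.09,  7,8 ]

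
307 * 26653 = 8182471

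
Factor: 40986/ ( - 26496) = - 2^( - 6 )*3^2 * 11^1 = - 99/64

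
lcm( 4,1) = 4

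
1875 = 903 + 972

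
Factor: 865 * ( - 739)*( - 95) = 60727325 = 5^2*19^1*173^1*739^1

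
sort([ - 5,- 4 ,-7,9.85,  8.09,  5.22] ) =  [  -  7,-5, -4 , 5.22,8.09,9.85]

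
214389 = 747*287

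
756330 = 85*8898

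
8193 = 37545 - 29352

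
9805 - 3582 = 6223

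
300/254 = 150/127 = 1.18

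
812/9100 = 29/325 = 0.09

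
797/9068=797/9068 = 0.09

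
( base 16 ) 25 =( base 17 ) 23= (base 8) 45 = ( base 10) 37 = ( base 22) 1f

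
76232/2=38116 = 38116.00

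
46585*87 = 4052895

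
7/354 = 7/354 = 0.02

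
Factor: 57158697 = 3^1*83^1*  229553^1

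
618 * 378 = 233604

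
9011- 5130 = 3881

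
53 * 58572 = 3104316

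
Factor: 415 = 5^1*83^1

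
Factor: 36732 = 2^2*3^1*3061^1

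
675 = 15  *45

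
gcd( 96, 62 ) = 2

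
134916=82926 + 51990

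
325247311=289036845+36210466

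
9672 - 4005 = 5667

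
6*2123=12738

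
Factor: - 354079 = -11^1*32189^1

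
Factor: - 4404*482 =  - 2122728 = - 2^3 * 3^1*241^1*367^1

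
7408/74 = 100 + 4/37=100.11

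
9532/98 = 97 + 13/49 =97.27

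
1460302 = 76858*19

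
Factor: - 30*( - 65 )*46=2^2 *3^1*5^2*13^1*23^1  =  89700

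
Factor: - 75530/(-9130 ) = 7^1 * 11^( - 1 )  *13^1  =  91/11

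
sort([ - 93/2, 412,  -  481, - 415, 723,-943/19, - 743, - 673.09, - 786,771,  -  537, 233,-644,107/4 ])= [ - 786,-743,-673.09,  -  644, - 537, - 481 ,- 415, - 943/19, - 93/2, 107/4, 233,412,723, 771]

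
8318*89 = 740302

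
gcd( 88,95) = 1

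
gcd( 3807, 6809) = 1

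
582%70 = 22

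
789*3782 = 2983998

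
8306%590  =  46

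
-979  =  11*( -89)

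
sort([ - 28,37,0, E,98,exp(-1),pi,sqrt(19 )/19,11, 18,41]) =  [  -  28, 0,sqrt(19) /19, exp( - 1),  E,pi,  11,18,37, 41,98 ]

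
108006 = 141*766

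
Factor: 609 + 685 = 1294 = 2^1*647^1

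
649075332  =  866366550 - 217291218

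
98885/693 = 98885/693  =  142.69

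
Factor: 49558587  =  3^1 * 13^1*17^2*4397^1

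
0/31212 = 0= 0.00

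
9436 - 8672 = 764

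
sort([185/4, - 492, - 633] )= [ - 633,  -  492,185/4 ] 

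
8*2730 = 21840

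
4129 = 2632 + 1497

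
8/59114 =4/29557 = 0.00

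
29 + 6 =35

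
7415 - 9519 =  - 2104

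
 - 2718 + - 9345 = - 12063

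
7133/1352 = 7133/1352=5.28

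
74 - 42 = 32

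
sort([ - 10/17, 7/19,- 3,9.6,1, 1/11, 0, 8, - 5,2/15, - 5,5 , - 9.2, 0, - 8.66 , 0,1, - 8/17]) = [ - 9.2, - 8.66, - 5, - 5, - 3,-10/17, - 8/17,0,0,0,1/11,2/15,7/19,1,1, 5,8,  9.6]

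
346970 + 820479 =1167449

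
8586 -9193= - 607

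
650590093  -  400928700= 249661393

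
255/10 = 51/2 = 25.50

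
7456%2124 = 1084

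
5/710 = 1/142 = 0.01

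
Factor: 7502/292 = 2^( - 1 )*11^2 * 31^1*73^( - 1) = 3751/146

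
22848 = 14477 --8371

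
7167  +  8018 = 15185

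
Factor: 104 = 2^3*13^1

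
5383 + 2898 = 8281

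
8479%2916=2647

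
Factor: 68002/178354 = 11^(-1)*67^(-1 )*281^1 = 281/737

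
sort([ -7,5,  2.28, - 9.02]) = [ -9.02, - 7, 2.28,5]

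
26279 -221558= - 195279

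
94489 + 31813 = 126302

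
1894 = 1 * 1894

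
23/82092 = 23/82092  =  0.00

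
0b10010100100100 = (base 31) 9RM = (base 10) 9508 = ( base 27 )D14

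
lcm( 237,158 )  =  474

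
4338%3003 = 1335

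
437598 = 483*906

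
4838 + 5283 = 10121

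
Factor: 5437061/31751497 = 7^1* 103^1*491^( - 1 )*7541^1*64667^ (  -  1 ) 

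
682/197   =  682/197 = 3.46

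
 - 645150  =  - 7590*85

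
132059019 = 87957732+44101287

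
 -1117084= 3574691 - 4691775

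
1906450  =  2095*910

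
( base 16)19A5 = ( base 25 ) ACF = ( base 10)6565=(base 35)5CK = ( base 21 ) EID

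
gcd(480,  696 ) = 24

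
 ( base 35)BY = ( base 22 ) j1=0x1A3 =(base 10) 419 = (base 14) 21D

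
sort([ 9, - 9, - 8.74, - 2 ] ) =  [-9,  -  8.74, - 2,  9]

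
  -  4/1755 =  - 4/1755=- 0.00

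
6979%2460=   2059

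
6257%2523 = 1211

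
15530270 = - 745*( - 20846 )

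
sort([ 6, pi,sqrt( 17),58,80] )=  [pi,sqrt( 17),6, 58,80 ] 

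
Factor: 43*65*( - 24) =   -  2^3 * 3^1*5^1*13^1 *43^1 =- 67080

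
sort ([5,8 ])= [5, 8] 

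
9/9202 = 9/9202 =0.00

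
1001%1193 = 1001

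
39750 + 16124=55874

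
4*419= 1676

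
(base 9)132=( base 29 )3N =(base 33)3b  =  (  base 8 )156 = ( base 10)110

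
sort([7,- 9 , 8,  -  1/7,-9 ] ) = [-9, - 9 , - 1/7, 7 , 8 ]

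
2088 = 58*36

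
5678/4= 2839/2 = 1419.50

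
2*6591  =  13182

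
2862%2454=408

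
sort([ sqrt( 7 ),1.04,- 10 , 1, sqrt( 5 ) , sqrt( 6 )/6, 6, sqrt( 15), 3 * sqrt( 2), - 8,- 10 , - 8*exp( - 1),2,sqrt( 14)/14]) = [ - 10, - 10 , - 8, - 8 * exp(- 1),sqrt( 14 )/14, sqrt(6 ) /6, 1, 1.04, 2,sqrt(5), sqrt( 7),sqrt( 15),3*sqrt( 2) , 6 ] 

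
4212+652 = 4864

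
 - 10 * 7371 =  - 73710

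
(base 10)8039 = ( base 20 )101j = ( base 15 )25ae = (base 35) 6JO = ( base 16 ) 1f67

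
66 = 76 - 10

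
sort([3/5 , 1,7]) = [3/5 , 1, 7 ] 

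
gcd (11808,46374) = 6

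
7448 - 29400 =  - 21952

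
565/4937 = 565/4937 = 0.11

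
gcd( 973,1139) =1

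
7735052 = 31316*247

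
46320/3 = 15440 = 15440.00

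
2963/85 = 34 + 73/85=34.86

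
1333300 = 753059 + 580241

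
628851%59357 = 35281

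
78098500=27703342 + 50395158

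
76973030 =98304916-21331886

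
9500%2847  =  959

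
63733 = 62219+1514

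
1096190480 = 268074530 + 828115950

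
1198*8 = 9584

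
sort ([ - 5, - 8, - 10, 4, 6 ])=[ - 10, - 8,-5, 4,6]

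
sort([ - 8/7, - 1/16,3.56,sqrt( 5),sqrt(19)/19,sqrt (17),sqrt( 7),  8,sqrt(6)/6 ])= [-8/7, - 1/16,  sqrt(19)/19,sqrt( 6 ) /6,sqrt(5),sqrt(7), 3.56, sqrt( 17),8 ] 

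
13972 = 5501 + 8471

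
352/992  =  11/31=0.35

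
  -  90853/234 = - 90853/234 = - 388.26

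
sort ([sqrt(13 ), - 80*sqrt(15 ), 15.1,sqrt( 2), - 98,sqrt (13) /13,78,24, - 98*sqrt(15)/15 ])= [ - 80*sqrt( 15), - 98, - 98*sqrt(15)/15,sqrt ( 13 )/13,sqrt( 2 ),sqrt(13), 15.1, 24,  78]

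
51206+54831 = 106037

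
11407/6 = 11407/6 = 1901.17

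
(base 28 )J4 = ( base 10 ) 536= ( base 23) 107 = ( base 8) 1030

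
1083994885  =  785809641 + 298185244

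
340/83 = 340/83= 4.10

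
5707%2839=29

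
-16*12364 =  -197824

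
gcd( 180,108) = 36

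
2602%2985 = 2602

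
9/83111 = 9/83111=0.00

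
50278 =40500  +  9778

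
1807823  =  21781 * 83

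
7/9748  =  7/9748 = 0.00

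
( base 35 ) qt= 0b1110101011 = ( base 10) 939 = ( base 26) 1A3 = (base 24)1f3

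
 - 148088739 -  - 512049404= 363960665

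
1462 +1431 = 2893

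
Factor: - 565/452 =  - 5/4 =-2^ ( - 2)* 5^1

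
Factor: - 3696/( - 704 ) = 2^( - 2) * 3^1*7^1 =21/4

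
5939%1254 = 923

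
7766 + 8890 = 16656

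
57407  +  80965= 138372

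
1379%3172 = 1379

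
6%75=6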